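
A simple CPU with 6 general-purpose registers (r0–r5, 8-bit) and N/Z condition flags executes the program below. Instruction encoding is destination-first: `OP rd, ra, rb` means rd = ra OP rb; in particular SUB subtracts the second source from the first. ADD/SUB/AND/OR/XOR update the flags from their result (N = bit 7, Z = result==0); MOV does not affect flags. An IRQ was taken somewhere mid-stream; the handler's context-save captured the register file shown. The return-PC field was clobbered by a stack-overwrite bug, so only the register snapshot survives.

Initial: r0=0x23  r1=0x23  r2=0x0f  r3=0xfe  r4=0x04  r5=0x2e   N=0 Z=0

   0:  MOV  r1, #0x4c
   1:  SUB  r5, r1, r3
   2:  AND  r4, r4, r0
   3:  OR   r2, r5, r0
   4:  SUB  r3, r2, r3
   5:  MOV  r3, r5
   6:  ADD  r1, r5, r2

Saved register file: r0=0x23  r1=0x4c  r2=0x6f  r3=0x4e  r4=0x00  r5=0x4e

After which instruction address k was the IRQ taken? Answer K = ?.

K = 5

after  0: r0=0x23 r1=0x4c r2=0x0f r3=0xfe r4=0x04 r5=0x2e  N=0 Z=0
after  1: r0=0x23 r1=0x4c r2=0x0f r3=0xfe r4=0x04 r5=0x4e  N=0 Z=0
after  2: r0=0x23 r1=0x4c r2=0x0f r3=0xfe r4=0x00 r5=0x4e  N=0 Z=1
after  3: r0=0x23 r1=0x4c r2=0x6f r3=0xfe r4=0x00 r5=0x4e  N=0 Z=0
after  4: r0=0x23 r1=0x4c r2=0x6f r3=0x71 r4=0x00 r5=0x4e  N=0 Z=0
after  5: r0=0x23 r1=0x4c r2=0x6f r3=0x4e r4=0x00 r5=0x4e  N=0 Z=0
-- IRQ taken; context saved, return-PC = 6 --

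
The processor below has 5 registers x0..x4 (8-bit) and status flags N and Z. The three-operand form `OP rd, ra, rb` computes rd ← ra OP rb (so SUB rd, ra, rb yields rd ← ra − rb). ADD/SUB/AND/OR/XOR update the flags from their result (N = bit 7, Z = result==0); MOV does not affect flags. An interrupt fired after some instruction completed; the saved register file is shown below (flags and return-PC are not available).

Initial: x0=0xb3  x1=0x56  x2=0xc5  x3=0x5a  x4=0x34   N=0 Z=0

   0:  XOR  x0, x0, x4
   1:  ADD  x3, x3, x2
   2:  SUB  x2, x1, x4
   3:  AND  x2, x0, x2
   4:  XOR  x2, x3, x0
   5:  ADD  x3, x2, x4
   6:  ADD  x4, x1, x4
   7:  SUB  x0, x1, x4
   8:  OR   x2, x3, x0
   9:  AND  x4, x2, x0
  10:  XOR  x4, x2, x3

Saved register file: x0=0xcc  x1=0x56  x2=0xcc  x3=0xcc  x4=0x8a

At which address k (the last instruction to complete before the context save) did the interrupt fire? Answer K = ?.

K = 8

after  0: x0=0x87 x1=0x56 x2=0xc5 x3=0x5a x4=0x34  N=1 Z=0
after  1: x0=0x87 x1=0x56 x2=0xc5 x3=0x1f x4=0x34  N=0 Z=0
after  2: x0=0x87 x1=0x56 x2=0x22 x3=0x1f x4=0x34  N=0 Z=0
after  3: x0=0x87 x1=0x56 x2=0x02 x3=0x1f x4=0x34  N=0 Z=0
after  4: x0=0x87 x1=0x56 x2=0x98 x3=0x1f x4=0x34  N=1 Z=0
after  5: x0=0x87 x1=0x56 x2=0x98 x3=0xcc x4=0x34  N=1 Z=0
after  6: x0=0x87 x1=0x56 x2=0x98 x3=0xcc x4=0x8a  N=1 Z=0
after  7: x0=0xcc x1=0x56 x2=0x98 x3=0xcc x4=0x8a  N=1 Z=0
after  8: x0=0xcc x1=0x56 x2=0xcc x3=0xcc x4=0x8a  N=1 Z=0
-- IRQ taken; context saved, return-PC = 9 --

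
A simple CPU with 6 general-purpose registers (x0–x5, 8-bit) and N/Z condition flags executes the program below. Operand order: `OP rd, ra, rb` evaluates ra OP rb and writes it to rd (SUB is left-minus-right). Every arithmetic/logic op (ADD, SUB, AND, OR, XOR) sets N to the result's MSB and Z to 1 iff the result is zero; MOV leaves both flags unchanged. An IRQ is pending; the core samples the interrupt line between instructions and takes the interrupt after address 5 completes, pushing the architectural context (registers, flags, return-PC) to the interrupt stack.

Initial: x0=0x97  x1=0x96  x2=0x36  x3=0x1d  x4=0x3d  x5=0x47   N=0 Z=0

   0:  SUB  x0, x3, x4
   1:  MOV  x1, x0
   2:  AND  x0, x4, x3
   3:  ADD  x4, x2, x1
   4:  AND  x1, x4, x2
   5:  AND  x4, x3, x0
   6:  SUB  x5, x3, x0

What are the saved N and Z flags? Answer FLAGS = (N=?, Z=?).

after  0: x0=0xe0 x1=0x96 x2=0x36 x3=0x1d x4=0x3d x5=0x47  N=1 Z=0
after  1: x0=0xe0 x1=0xe0 x2=0x36 x3=0x1d x4=0x3d x5=0x47  N=1 Z=0
after  2: x0=0x1d x1=0xe0 x2=0x36 x3=0x1d x4=0x3d x5=0x47  N=0 Z=0
after  3: x0=0x1d x1=0xe0 x2=0x36 x3=0x1d x4=0x16 x5=0x47  N=0 Z=0
after  4: x0=0x1d x1=0x16 x2=0x36 x3=0x1d x4=0x16 x5=0x47  N=0 Z=0
after  5: x0=0x1d x1=0x16 x2=0x36 x3=0x1d x4=0x1d x5=0x47  N=0 Z=0
-- IRQ taken; context saved, return-PC = 6 --

FLAGS = (N=0, Z=0)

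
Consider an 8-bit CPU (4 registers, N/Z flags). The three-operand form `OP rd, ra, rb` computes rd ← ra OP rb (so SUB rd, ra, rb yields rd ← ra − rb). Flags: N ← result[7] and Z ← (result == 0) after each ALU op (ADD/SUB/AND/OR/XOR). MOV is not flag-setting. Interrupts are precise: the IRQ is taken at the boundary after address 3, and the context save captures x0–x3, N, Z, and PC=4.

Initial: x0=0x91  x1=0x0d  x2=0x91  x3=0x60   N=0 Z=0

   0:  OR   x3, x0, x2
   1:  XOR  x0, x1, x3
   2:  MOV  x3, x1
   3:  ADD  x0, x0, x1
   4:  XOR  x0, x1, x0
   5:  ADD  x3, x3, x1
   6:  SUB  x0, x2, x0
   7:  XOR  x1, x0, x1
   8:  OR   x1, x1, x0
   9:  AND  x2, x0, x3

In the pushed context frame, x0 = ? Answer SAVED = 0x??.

after  0: x0=0x91 x1=0x0d x2=0x91 x3=0x91  N=1 Z=0
after  1: x0=0x9c x1=0x0d x2=0x91 x3=0x91  N=1 Z=0
after  2: x0=0x9c x1=0x0d x2=0x91 x3=0x0d  N=1 Z=0
after  3: x0=0xa9 x1=0x0d x2=0x91 x3=0x0d  N=1 Z=0
-- IRQ taken; context saved, return-PC = 4 --

SAVED = 0xa9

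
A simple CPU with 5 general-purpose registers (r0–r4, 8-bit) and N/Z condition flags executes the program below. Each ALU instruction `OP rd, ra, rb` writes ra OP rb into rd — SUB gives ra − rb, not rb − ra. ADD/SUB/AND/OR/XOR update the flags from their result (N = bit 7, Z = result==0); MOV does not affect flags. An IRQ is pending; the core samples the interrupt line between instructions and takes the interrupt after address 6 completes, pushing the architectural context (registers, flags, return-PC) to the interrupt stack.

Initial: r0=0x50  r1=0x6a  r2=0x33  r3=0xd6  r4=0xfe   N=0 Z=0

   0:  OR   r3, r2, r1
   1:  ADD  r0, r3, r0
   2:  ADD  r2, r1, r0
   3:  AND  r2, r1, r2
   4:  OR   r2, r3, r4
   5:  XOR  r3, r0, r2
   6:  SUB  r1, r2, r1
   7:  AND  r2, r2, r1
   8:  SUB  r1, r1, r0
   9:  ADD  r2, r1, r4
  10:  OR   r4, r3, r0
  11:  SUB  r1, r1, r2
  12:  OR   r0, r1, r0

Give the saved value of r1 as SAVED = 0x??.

after  0: r0=0x50 r1=0x6a r2=0x33 r3=0x7b r4=0xfe  N=0 Z=0
after  1: r0=0xcb r1=0x6a r2=0x33 r3=0x7b r4=0xfe  N=1 Z=0
after  2: r0=0xcb r1=0x6a r2=0x35 r3=0x7b r4=0xfe  N=0 Z=0
after  3: r0=0xcb r1=0x6a r2=0x20 r3=0x7b r4=0xfe  N=0 Z=0
after  4: r0=0xcb r1=0x6a r2=0xff r3=0x7b r4=0xfe  N=1 Z=0
after  5: r0=0xcb r1=0x6a r2=0xff r3=0x34 r4=0xfe  N=0 Z=0
after  6: r0=0xcb r1=0x95 r2=0xff r3=0x34 r4=0xfe  N=1 Z=0
-- IRQ taken; context saved, return-PC = 7 --

SAVED = 0x95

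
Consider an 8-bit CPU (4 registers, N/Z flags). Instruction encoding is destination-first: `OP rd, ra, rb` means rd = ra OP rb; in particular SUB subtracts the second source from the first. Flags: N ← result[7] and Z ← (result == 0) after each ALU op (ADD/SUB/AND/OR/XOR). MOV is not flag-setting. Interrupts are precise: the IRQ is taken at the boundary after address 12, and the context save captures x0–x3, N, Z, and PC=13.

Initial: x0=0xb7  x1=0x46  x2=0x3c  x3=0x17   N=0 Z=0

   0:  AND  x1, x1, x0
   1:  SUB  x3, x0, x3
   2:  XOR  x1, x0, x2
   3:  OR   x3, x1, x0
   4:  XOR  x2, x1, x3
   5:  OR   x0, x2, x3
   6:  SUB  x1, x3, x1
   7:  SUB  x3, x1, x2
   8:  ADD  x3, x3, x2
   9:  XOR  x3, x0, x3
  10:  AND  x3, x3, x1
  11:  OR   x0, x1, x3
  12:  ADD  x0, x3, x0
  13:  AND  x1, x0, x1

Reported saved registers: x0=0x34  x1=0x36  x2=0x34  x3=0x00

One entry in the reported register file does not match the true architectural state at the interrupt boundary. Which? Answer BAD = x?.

BAD = x1

after  0: x0=0xb7 x1=0x06 x2=0x3c x3=0x17  N=0 Z=0
after  1: x0=0xb7 x1=0x06 x2=0x3c x3=0xa0  N=1 Z=0
after  2: x0=0xb7 x1=0x8b x2=0x3c x3=0xa0  N=1 Z=0
after  3: x0=0xb7 x1=0x8b x2=0x3c x3=0xbf  N=1 Z=0
after  4: x0=0xb7 x1=0x8b x2=0x34 x3=0xbf  N=0 Z=0
after  5: x0=0xbf x1=0x8b x2=0x34 x3=0xbf  N=1 Z=0
after  6: x0=0xbf x1=0x34 x2=0x34 x3=0xbf  N=0 Z=0
after  7: x0=0xbf x1=0x34 x2=0x34 x3=0x00  N=0 Z=1
after  8: x0=0xbf x1=0x34 x2=0x34 x3=0x34  N=0 Z=0
after  9: x0=0xbf x1=0x34 x2=0x34 x3=0x8b  N=1 Z=0
after 10: x0=0xbf x1=0x34 x2=0x34 x3=0x00  N=0 Z=1
after 11: x0=0x34 x1=0x34 x2=0x34 x3=0x00  N=0 Z=0
after 12: x0=0x34 x1=0x34 x2=0x34 x3=0x00  N=0 Z=0
-- IRQ taken; context saved, return-PC = 13 --
mismatch: x1: reported 0x36 vs actual 0x34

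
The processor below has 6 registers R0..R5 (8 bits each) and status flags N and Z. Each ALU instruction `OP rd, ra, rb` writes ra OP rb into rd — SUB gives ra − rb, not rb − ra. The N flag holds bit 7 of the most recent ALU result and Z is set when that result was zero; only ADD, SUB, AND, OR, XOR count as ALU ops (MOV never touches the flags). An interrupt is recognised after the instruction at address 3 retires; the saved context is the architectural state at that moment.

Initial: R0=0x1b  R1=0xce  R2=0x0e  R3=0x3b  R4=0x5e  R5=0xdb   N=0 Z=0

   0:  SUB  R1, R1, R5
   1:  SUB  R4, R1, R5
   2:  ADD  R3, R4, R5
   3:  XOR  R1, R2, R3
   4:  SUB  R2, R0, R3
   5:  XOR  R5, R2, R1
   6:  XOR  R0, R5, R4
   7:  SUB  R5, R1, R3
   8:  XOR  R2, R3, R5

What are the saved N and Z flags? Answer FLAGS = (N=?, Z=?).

FLAGS = (N=1, Z=0)

after  0: R0=0x1b R1=0xf3 R2=0x0e R3=0x3b R4=0x5e R5=0xdb  N=1 Z=0
after  1: R0=0x1b R1=0xf3 R2=0x0e R3=0x3b R4=0x18 R5=0xdb  N=0 Z=0
after  2: R0=0x1b R1=0xf3 R2=0x0e R3=0xf3 R4=0x18 R5=0xdb  N=1 Z=0
after  3: R0=0x1b R1=0xfd R2=0x0e R3=0xf3 R4=0x18 R5=0xdb  N=1 Z=0
-- IRQ taken; context saved, return-PC = 4 --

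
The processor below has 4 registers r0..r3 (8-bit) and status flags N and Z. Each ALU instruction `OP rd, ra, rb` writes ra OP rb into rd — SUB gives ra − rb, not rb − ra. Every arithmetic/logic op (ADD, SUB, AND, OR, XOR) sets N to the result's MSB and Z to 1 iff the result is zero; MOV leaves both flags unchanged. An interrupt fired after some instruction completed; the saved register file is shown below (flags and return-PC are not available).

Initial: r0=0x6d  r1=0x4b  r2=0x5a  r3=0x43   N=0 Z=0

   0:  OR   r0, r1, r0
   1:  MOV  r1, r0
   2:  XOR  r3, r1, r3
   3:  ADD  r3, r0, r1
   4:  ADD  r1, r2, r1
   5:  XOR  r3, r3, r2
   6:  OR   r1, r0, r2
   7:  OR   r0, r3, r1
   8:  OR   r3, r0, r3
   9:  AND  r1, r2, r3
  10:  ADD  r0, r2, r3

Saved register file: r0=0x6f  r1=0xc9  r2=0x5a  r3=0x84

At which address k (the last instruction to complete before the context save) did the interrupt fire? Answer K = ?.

after  0: r0=0x6f r1=0x4b r2=0x5a r3=0x43  N=0 Z=0
after  1: r0=0x6f r1=0x6f r2=0x5a r3=0x43  N=0 Z=0
after  2: r0=0x6f r1=0x6f r2=0x5a r3=0x2c  N=0 Z=0
after  3: r0=0x6f r1=0x6f r2=0x5a r3=0xde  N=1 Z=0
after  4: r0=0x6f r1=0xc9 r2=0x5a r3=0xde  N=1 Z=0
after  5: r0=0x6f r1=0xc9 r2=0x5a r3=0x84  N=1 Z=0
-- IRQ taken; context saved, return-PC = 6 --

K = 5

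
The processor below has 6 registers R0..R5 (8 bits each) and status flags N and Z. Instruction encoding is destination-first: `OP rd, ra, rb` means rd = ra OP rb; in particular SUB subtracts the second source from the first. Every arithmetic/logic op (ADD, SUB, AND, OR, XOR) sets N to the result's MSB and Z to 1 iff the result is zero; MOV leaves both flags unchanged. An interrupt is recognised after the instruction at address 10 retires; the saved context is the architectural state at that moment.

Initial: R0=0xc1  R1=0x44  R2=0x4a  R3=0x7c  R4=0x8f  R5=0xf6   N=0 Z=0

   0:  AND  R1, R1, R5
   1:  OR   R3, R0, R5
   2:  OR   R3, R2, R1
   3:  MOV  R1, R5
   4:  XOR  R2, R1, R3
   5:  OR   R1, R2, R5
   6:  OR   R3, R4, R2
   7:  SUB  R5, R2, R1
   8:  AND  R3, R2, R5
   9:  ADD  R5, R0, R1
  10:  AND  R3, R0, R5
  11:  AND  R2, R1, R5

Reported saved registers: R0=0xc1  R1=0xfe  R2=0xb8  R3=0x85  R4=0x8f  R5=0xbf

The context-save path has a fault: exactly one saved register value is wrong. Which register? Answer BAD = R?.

after  0: R0=0xc1 R1=0x44 R2=0x4a R3=0x7c R4=0x8f R5=0xf6  N=0 Z=0
after  1: R0=0xc1 R1=0x44 R2=0x4a R3=0xf7 R4=0x8f R5=0xf6  N=1 Z=0
after  2: R0=0xc1 R1=0x44 R2=0x4a R3=0x4e R4=0x8f R5=0xf6  N=0 Z=0
after  3: R0=0xc1 R1=0xf6 R2=0x4a R3=0x4e R4=0x8f R5=0xf6  N=0 Z=0
after  4: R0=0xc1 R1=0xf6 R2=0xb8 R3=0x4e R4=0x8f R5=0xf6  N=1 Z=0
after  5: R0=0xc1 R1=0xfe R2=0xb8 R3=0x4e R4=0x8f R5=0xf6  N=1 Z=0
after  6: R0=0xc1 R1=0xfe R2=0xb8 R3=0xbf R4=0x8f R5=0xf6  N=1 Z=0
after  7: R0=0xc1 R1=0xfe R2=0xb8 R3=0xbf R4=0x8f R5=0xba  N=1 Z=0
after  8: R0=0xc1 R1=0xfe R2=0xb8 R3=0xb8 R4=0x8f R5=0xba  N=1 Z=0
after  9: R0=0xc1 R1=0xfe R2=0xb8 R3=0xb8 R4=0x8f R5=0xbf  N=1 Z=0
after 10: R0=0xc1 R1=0xfe R2=0xb8 R3=0x81 R4=0x8f R5=0xbf  N=1 Z=0
-- IRQ taken; context saved, return-PC = 11 --
mismatch: R3: reported 0x85 vs actual 0x81

BAD = R3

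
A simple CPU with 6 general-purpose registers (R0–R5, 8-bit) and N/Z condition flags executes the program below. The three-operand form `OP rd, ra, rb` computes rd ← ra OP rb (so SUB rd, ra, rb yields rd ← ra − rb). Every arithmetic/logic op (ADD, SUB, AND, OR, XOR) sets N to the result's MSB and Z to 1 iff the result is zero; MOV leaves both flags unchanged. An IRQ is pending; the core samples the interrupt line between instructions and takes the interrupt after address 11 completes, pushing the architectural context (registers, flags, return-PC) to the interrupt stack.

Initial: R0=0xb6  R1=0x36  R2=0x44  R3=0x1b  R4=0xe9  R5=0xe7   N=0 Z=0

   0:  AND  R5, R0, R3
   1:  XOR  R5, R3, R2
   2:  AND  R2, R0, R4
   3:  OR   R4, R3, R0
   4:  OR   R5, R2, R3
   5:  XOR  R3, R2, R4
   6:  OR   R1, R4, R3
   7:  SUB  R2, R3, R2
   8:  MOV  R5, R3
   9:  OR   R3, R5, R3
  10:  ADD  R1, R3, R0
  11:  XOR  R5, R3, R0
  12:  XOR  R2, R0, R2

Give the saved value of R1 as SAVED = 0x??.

after  0: R0=0xb6 R1=0x36 R2=0x44 R3=0x1b R4=0xe9 R5=0x12  N=0 Z=0
after  1: R0=0xb6 R1=0x36 R2=0x44 R3=0x1b R4=0xe9 R5=0x5f  N=0 Z=0
after  2: R0=0xb6 R1=0x36 R2=0xa0 R3=0x1b R4=0xe9 R5=0x5f  N=1 Z=0
after  3: R0=0xb6 R1=0x36 R2=0xa0 R3=0x1b R4=0xbf R5=0x5f  N=1 Z=0
after  4: R0=0xb6 R1=0x36 R2=0xa0 R3=0x1b R4=0xbf R5=0xbb  N=1 Z=0
after  5: R0=0xb6 R1=0x36 R2=0xa0 R3=0x1f R4=0xbf R5=0xbb  N=0 Z=0
after  6: R0=0xb6 R1=0xbf R2=0xa0 R3=0x1f R4=0xbf R5=0xbb  N=1 Z=0
after  7: R0=0xb6 R1=0xbf R2=0x7f R3=0x1f R4=0xbf R5=0xbb  N=0 Z=0
after  8: R0=0xb6 R1=0xbf R2=0x7f R3=0x1f R4=0xbf R5=0x1f  N=0 Z=0
after  9: R0=0xb6 R1=0xbf R2=0x7f R3=0x1f R4=0xbf R5=0x1f  N=0 Z=0
after 10: R0=0xb6 R1=0xd5 R2=0x7f R3=0x1f R4=0xbf R5=0x1f  N=1 Z=0
after 11: R0=0xb6 R1=0xd5 R2=0x7f R3=0x1f R4=0xbf R5=0xa9  N=1 Z=0
-- IRQ taken; context saved, return-PC = 12 --

SAVED = 0xd5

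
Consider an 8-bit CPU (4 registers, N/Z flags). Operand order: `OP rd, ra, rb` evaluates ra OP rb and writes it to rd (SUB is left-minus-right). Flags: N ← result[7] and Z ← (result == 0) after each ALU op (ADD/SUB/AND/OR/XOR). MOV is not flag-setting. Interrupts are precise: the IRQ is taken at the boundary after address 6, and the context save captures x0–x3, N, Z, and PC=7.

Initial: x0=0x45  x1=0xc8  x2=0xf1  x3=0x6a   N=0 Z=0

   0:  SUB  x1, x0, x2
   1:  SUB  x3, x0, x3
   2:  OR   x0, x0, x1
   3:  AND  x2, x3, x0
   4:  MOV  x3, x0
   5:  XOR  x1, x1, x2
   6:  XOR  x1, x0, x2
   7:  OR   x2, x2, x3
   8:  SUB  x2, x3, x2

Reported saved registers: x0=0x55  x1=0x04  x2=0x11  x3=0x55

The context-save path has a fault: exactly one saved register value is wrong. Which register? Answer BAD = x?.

BAD = x2

after  0: x0=0x45 x1=0x54 x2=0xf1 x3=0x6a  N=0 Z=0
after  1: x0=0x45 x1=0x54 x2=0xf1 x3=0xdb  N=1 Z=0
after  2: x0=0x55 x1=0x54 x2=0xf1 x3=0xdb  N=0 Z=0
after  3: x0=0x55 x1=0x54 x2=0x51 x3=0xdb  N=0 Z=0
after  4: x0=0x55 x1=0x54 x2=0x51 x3=0x55  N=0 Z=0
after  5: x0=0x55 x1=0x05 x2=0x51 x3=0x55  N=0 Z=0
after  6: x0=0x55 x1=0x04 x2=0x51 x3=0x55  N=0 Z=0
-- IRQ taken; context saved, return-PC = 7 --
mismatch: x2: reported 0x11 vs actual 0x51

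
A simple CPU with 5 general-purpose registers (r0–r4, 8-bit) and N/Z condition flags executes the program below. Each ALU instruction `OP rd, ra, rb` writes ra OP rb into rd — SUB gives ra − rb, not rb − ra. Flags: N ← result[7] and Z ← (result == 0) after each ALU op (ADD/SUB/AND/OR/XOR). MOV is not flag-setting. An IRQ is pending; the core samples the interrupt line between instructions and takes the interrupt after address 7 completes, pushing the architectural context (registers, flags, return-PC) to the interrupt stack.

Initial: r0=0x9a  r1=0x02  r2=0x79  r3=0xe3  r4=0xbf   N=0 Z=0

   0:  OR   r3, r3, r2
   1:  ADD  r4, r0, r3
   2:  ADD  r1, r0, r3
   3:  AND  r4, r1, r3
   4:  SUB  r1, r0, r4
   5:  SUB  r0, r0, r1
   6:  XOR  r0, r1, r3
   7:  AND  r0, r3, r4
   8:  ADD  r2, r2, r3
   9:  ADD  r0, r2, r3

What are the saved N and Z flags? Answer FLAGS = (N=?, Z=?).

FLAGS = (N=1, Z=0)

after  0: r0=0x9a r1=0x02 r2=0x79 r3=0xfb r4=0xbf  N=1 Z=0
after  1: r0=0x9a r1=0x02 r2=0x79 r3=0xfb r4=0x95  N=1 Z=0
after  2: r0=0x9a r1=0x95 r2=0x79 r3=0xfb r4=0x95  N=1 Z=0
after  3: r0=0x9a r1=0x95 r2=0x79 r3=0xfb r4=0x91  N=1 Z=0
after  4: r0=0x9a r1=0x09 r2=0x79 r3=0xfb r4=0x91  N=0 Z=0
after  5: r0=0x91 r1=0x09 r2=0x79 r3=0xfb r4=0x91  N=1 Z=0
after  6: r0=0xf2 r1=0x09 r2=0x79 r3=0xfb r4=0x91  N=1 Z=0
after  7: r0=0x91 r1=0x09 r2=0x79 r3=0xfb r4=0x91  N=1 Z=0
-- IRQ taken; context saved, return-PC = 8 --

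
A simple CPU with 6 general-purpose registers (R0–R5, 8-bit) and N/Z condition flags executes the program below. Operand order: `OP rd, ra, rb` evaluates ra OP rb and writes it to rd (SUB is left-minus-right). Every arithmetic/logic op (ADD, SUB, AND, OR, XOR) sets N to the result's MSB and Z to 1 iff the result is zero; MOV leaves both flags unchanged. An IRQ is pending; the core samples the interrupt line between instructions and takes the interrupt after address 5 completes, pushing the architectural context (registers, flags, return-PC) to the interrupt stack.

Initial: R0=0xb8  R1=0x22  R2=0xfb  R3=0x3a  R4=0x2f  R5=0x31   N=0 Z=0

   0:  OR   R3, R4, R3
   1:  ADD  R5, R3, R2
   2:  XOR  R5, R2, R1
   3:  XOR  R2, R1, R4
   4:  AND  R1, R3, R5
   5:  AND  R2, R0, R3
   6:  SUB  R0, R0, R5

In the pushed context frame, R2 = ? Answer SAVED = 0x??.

SAVED = 0x38

after  0: R0=0xb8 R1=0x22 R2=0xfb R3=0x3f R4=0x2f R5=0x31  N=0 Z=0
after  1: R0=0xb8 R1=0x22 R2=0xfb R3=0x3f R4=0x2f R5=0x3a  N=0 Z=0
after  2: R0=0xb8 R1=0x22 R2=0xfb R3=0x3f R4=0x2f R5=0xd9  N=1 Z=0
after  3: R0=0xb8 R1=0x22 R2=0x0d R3=0x3f R4=0x2f R5=0xd9  N=0 Z=0
after  4: R0=0xb8 R1=0x19 R2=0x0d R3=0x3f R4=0x2f R5=0xd9  N=0 Z=0
after  5: R0=0xb8 R1=0x19 R2=0x38 R3=0x3f R4=0x2f R5=0xd9  N=0 Z=0
-- IRQ taken; context saved, return-PC = 6 --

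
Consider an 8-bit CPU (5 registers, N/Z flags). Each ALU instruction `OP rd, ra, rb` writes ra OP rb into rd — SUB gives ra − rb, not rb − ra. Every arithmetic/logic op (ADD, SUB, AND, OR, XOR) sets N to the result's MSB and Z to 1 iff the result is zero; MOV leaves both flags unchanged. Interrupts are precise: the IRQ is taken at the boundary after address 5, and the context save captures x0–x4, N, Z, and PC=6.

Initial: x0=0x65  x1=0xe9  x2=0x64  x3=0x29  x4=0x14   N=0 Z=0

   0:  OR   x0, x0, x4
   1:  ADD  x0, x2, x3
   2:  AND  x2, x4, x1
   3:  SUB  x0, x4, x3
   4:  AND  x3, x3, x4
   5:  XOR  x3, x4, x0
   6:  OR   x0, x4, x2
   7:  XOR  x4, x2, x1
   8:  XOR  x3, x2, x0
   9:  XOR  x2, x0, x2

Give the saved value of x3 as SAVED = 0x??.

SAVED = 0xff

after  0: x0=0x75 x1=0xe9 x2=0x64 x3=0x29 x4=0x14  N=0 Z=0
after  1: x0=0x8d x1=0xe9 x2=0x64 x3=0x29 x4=0x14  N=1 Z=0
after  2: x0=0x8d x1=0xe9 x2=0x00 x3=0x29 x4=0x14  N=0 Z=1
after  3: x0=0xeb x1=0xe9 x2=0x00 x3=0x29 x4=0x14  N=1 Z=0
after  4: x0=0xeb x1=0xe9 x2=0x00 x3=0x00 x4=0x14  N=0 Z=1
after  5: x0=0xeb x1=0xe9 x2=0x00 x3=0xff x4=0x14  N=1 Z=0
-- IRQ taken; context saved, return-PC = 6 --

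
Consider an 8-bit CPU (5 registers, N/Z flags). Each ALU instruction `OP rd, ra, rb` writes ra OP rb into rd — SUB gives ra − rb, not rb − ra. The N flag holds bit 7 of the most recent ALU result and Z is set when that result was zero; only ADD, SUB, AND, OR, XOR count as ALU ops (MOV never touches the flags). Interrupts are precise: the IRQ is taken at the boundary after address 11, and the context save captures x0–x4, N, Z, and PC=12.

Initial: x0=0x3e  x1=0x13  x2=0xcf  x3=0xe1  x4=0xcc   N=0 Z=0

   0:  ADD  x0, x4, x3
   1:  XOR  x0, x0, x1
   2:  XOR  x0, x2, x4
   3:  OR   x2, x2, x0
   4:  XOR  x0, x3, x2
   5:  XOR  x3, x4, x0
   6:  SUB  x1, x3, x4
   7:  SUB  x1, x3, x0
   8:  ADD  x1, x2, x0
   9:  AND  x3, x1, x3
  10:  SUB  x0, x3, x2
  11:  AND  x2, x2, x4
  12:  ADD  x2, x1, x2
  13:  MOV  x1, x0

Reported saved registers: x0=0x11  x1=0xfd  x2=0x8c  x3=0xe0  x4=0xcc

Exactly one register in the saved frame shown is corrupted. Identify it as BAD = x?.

BAD = x2

after  0: x0=0xad x1=0x13 x2=0xcf x3=0xe1 x4=0xcc  N=1 Z=0
after  1: x0=0xbe x1=0x13 x2=0xcf x3=0xe1 x4=0xcc  N=1 Z=0
after  2: x0=0x03 x1=0x13 x2=0xcf x3=0xe1 x4=0xcc  N=0 Z=0
after  3: x0=0x03 x1=0x13 x2=0xcf x3=0xe1 x4=0xcc  N=1 Z=0
after  4: x0=0x2e x1=0x13 x2=0xcf x3=0xe1 x4=0xcc  N=0 Z=0
after  5: x0=0x2e x1=0x13 x2=0xcf x3=0xe2 x4=0xcc  N=1 Z=0
after  6: x0=0x2e x1=0x16 x2=0xcf x3=0xe2 x4=0xcc  N=0 Z=0
after  7: x0=0x2e x1=0xb4 x2=0xcf x3=0xe2 x4=0xcc  N=1 Z=0
after  8: x0=0x2e x1=0xfd x2=0xcf x3=0xe2 x4=0xcc  N=1 Z=0
after  9: x0=0x2e x1=0xfd x2=0xcf x3=0xe0 x4=0xcc  N=1 Z=0
after 10: x0=0x11 x1=0xfd x2=0xcf x3=0xe0 x4=0xcc  N=0 Z=0
after 11: x0=0x11 x1=0xfd x2=0xcc x3=0xe0 x4=0xcc  N=1 Z=0
-- IRQ taken; context saved, return-PC = 12 --
mismatch: x2: reported 0x8c vs actual 0xcc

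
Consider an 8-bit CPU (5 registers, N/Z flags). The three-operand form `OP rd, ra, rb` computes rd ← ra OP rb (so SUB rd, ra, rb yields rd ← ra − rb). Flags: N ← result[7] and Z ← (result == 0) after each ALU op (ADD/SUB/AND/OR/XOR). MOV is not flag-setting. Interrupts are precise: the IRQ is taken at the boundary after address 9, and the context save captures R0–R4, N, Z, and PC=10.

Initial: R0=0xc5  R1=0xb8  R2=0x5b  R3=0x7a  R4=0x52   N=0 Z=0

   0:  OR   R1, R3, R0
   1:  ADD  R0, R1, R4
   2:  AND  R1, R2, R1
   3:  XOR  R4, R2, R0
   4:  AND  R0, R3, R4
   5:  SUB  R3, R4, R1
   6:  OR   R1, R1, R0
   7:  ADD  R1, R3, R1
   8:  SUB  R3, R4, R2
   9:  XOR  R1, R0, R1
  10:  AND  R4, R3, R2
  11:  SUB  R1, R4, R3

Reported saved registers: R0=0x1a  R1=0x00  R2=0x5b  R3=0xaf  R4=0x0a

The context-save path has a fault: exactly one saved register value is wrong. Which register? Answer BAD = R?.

after  0: R0=0xc5 R1=0xff R2=0x5b R3=0x7a R4=0x52  N=1 Z=0
after  1: R0=0x51 R1=0xff R2=0x5b R3=0x7a R4=0x52  N=0 Z=0
after  2: R0=0x51 R1=0x5b R2=0x5b R3=0x7a R4=0x52  N=0 Z=0
after  3: R0=0x51 R1=0x5b R2=0x5b R3=0x7a R4=0x0a  N=0 Z=0
after  4: R0=0x0a R1=0x5b R2=0x5b R3=0x7a R4=0x0a  N=0 Z=0
after  5: R0=0x0a R1=0x5b R2=0x5b R3=0xaf R4=0x0a  N=1 Z=0
after  6: R0=0x0a R1=0x5b R2=0x5b R3=0xaf R4=0x0a  N=0 Z=0
after  7: R0=0x0a R1=0x0a R2=0x5b R3=0xaf R4=0x0a  N=0 Z=0
after  8: R0=0x0a R1=0x0a R2=0x5b R3=0xaf R4=0x0a  N=1 Z=0
after  9: R0=0x0a R1=0x00 R2=0x5b R3=0xaf R4=0x0a  N=0 Z=1
-- IRQ taken; context saved, return-PC = 10 --
mismatch: R0: reported 0x1a vs actual 0x0a

BAD = R0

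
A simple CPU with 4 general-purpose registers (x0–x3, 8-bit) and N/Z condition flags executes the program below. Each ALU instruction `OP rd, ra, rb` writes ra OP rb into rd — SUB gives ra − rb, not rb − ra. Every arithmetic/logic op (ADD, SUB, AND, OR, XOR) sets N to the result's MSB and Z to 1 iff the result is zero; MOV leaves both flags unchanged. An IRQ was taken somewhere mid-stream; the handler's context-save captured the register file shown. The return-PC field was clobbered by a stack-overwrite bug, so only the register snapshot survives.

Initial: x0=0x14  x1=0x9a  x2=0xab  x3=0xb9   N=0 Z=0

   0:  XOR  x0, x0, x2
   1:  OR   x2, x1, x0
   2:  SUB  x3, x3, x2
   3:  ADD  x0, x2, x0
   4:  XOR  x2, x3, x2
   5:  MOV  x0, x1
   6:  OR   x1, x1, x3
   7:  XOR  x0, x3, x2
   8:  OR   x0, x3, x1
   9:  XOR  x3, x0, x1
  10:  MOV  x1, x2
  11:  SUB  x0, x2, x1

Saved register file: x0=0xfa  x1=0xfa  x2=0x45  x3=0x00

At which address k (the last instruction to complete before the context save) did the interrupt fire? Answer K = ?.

after  0: x0=0xbf x1=0x9a x2=0xab x3=0xb9  N=1 Z=0
after  1: x0=0xbf x1=0x9a x2=0xbf x3=0xb9  N=1 Z=0
after  2: x0=0xbf x1=0x9a x2=0xbf x3=0xfa  N=1 Z=0
after  3: x0=0x7e x1=0x9a x2=0xbf x3=0xfa  N=0 Z=0
after  4: x0=0x7e x1=0x9a x2=0x45 x3=0xfa  N=0 Z=0
after  5: x0=0x9a x1=0x9a x2=0x45 x3=0xfa  N=0 Z=0
after  6: x0=0x9a x1=0xfa x2=0x45 x3=0xfa  N=1 Z=0
after  7: x0=0xbf x1=0xfa x2=0x45 x3=0xfa  N=1 Z=0
after  8: x0=0xfa x1=0xfa x2=0x45 x3=0xfa  N=1 Z=0
after  9: x0=0xfa x1=0xfa x2=0x45 x3=0x00  N=0 Z=1
-- IRQ taken; context saved, return-PC = 10 --

K = 9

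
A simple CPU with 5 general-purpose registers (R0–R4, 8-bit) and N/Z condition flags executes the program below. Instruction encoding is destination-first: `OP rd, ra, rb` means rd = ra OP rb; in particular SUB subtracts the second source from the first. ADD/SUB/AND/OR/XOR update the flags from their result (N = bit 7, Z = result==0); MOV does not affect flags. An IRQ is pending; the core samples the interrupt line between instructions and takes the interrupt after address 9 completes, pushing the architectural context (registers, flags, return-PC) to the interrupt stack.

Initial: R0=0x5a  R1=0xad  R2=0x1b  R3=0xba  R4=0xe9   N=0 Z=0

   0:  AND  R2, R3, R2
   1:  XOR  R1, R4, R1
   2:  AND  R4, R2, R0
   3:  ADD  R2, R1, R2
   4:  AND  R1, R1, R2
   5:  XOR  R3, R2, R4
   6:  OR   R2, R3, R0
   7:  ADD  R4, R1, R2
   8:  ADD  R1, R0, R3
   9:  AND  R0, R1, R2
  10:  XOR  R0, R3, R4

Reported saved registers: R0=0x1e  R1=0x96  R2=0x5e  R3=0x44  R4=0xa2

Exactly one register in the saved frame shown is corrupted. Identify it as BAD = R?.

after  0: R0=0x5a R1=0xad R2=0x1a R3=0xba R4=0xe9  N=0 Z=0
after  1: R0=0x5a R1=0x44 R2=0x1a R3=0xba R4=0xe9  N=0 Z=0
after  2: R0=0x5a R1=0x44 R2=0x1a R3=0xba R4=0x1a  N=0 Z=0
after  3: R0=0x5a R1=0x44 R2=0x5e R3=0xba R4=0x1a  N=0 Z=0
after  4: R0=0x5a R1=0x44 R2=0x5e R3=0xba R4=0x1a  N=0 Z=0
after  5: R0=0x5a R1=0x44 R2=0x5e R3=0x44 R4=0x1a  N=0 Z=0
after  6: R0=0x5a R1=0x44 R2=0x5e R3=0x44 R4=0x1a  N=0 Z=0
after  7: R0=0x5a R1=0x44 R2=0x5e R3=0x44 R4=0xa2  N=1 Z=0
after  8: R0=0x5a R1=0x9e R2=0x5e R3=0x44 R4=0xa2  N=1 Z=0
after  9: R0=0x1e R1=0x9e R2=0x5e R3=0x44 R4=0xa2  N=0 Z=0
-- IRQ taken; context saved, return-PC = 10 --
mismatch: R1: reported 0x96 vs actual 0x9e

BAD = R1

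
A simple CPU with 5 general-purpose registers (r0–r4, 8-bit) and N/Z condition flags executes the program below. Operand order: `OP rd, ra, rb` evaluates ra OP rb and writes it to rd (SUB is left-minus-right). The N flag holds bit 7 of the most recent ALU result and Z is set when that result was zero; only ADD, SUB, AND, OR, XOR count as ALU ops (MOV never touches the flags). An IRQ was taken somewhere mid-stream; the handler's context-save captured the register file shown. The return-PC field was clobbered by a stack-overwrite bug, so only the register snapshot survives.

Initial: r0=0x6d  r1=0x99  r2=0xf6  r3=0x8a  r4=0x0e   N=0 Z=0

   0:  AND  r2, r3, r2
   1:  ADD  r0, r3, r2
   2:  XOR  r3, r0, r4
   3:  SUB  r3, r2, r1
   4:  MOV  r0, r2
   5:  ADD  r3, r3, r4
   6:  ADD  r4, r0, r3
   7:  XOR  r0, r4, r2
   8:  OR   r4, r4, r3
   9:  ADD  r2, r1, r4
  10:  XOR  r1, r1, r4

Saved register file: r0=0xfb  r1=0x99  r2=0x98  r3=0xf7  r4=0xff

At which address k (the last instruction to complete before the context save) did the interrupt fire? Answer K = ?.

after  0: r0=0x6d r1=0x99 r2=0x82 r3=0x8a r4=0x0e  N=1 Z=0
after  1: r0=0x0c r1=0x99 r2=0x82 r3=0x8a r4=0x0e  N=0 Z=0
after  2: r0=0x0c r1=0x99 r2=0x82 r3=0x02 r4=0x0e  N=0 Z=0
after  3: r0=0x0c r1=0x99 r2=0x82 r3=0xe9 r4=0x0e  N=1 Z=0
after  4: r0=0x82 r1=0x99 r2=0x82 r3=0xe9 r4=0x0e  N=1 Z=0
after  5: r0=0x82 r1=0x99 r2=0x82 r3=0xf7 r4=0x0e  N=1 Z=0
after  6: r0=0x82 r1=0x99 r2=0x82 r3=0xf7 r4=0x79  N=0 Z=0
after  7: r0=0xfb r1=0x99 r2=0x82 r3=0xf7 r4=0x79  N=1 Z=0
after  8: r0=0xfb r1=0x99 r2=0x82 r3=0xf7 r4=0xff  N=1 Z=0
after  9: r0=0xfb r1=0x99 r2=0x98 r3=0xf7 r4=0xff  N=1 Z=0
-- IRQ taken; context saved, return-PC = 10 --

K = 9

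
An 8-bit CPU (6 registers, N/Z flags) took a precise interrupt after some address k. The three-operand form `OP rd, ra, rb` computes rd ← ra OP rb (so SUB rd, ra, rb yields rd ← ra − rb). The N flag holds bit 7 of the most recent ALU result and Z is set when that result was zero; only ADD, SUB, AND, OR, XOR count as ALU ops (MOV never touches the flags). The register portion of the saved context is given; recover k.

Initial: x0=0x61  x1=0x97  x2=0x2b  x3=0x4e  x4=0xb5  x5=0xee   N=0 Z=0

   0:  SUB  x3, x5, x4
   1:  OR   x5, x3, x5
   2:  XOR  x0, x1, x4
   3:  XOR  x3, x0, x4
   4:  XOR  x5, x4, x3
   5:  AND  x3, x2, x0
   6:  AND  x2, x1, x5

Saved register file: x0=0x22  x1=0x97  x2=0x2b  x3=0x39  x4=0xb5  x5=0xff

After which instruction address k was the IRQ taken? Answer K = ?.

K = 2

after  0: x0=0x61 x1=0x97 x2=0x2b x3=0x39 x4=0xb5 x5=0xee  N=0 Z=0
after  1: x0=0x61 x1=0x97 x2=0x2b x3=0x39 x4=0xb5 x5=0xff  N=1 Z=0
after  2: x0=0x22 x1=0x97 x2=0x2b x3=0x39 x4=0xb5 x5=0xff  N=0 Z=0
-- IRQ taken; context saved, return-PC = 3 --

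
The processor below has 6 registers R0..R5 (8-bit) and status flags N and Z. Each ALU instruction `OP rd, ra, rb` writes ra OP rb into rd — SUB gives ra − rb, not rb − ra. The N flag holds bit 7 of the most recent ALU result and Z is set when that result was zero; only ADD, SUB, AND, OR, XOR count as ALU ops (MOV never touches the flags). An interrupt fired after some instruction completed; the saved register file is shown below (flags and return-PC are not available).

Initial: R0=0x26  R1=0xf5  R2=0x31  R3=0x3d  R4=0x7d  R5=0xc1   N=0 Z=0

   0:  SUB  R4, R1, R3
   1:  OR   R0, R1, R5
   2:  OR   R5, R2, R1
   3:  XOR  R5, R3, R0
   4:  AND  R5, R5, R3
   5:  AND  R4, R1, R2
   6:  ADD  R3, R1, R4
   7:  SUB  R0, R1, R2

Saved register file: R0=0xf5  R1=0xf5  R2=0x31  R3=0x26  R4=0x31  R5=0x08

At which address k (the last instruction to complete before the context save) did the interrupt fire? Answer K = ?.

after  0: R0=0x26 R1=0xf5 R2=0x31 R3=0x3d R4=0xb8 R5=0xc1  N=1 Z=0
after  1: R0=0xf5 R1=0xf5 R2=0x31 R3=0x3d R4=0xb8 R5=0xc1  N=1 Z=0
after  2: R0=0xf5 R1=0xf5 R2=0x31 R3=0x3d R4=0xb8 R5=0xf5  N=1 Z=0
after  3: R0=0xf5 R1=0xf5 R2=0x31 R3=0x3d R4=0xb8 R5=0xc8  N=1 Z=0
after  4: R0=0xf5 R1=0xf5 R2=0x31 R3=0x3d R4=0xb8 R5=0x08  N=0 Z=0
after  5: R0=0xf5 R1=0xf5 R2=0x31 R3=0x3d R4=0x31 R5=0x08  N=0 Z=0
after  6: R0=0xf5 R1=0xf5 R2=0x31 R3=0x26 R4=0x31 R5=0x08  N=0 Z=0
-- IRQ taken; context saved, return-PC = 7 --

K = 6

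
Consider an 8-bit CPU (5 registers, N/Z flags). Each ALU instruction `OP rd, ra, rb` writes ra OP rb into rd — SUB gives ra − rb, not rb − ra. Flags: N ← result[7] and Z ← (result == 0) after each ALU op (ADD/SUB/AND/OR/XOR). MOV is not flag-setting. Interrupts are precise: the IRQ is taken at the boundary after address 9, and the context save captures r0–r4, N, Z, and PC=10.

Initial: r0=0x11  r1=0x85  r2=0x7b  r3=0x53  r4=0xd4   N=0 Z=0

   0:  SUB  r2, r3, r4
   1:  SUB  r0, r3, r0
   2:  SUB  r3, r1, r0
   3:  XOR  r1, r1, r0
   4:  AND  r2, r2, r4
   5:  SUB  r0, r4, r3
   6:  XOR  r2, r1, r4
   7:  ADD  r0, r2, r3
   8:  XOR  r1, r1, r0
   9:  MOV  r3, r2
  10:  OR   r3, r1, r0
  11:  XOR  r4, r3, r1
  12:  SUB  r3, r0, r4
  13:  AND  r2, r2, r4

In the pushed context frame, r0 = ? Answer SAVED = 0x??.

after  0: r0=0x11 r1=0x85 r2=0x7f r3=0x53 r4=0xd4  N=0 Z=0
after  1: r0=0x42 r1=0x85 r2=0x7f r3=0x53 r4=0xd4  N=0 Z=0
after  2: r0=0x42 r1=0x85 r2=0x7f r3=0x43 r4=0xd4  N=0 Z=0
after  3: r0=0x42 r1=0xc7 r2=0x7f r3=0x43 r4=0xd4  N=1 Z=0
after  4: r0=0x42 r1=0xc7 r2=0x54 r3=0x43 r4=0xd4  N=0 Z=0
after  5: r0=0x91 r1=0xc7 r2=0x54 r3=0x43 r4=0xd4  N=1 Z=0
after  6: r0=0x91 r1=0xc7 r2=0x13 r3=0x43 r4=0xd4  N=0 Z=0
after  7: r0=0x56 r1=0xc7 r2=0x13 r3=0x43 r4=0xd4  N=0 Z=0
after  8: r0=0x56 r1=0x91 r2=0x13 r3=0x43 r4=0xd4  N=1 Z=0
after  9: r0=0x56 r1=0x91 r2=0x13 r3=0x13 r4=0xd4  N=1 Z=0
-- IRQ taken; context saved, return-PC = 10 --

SAVED = 0x56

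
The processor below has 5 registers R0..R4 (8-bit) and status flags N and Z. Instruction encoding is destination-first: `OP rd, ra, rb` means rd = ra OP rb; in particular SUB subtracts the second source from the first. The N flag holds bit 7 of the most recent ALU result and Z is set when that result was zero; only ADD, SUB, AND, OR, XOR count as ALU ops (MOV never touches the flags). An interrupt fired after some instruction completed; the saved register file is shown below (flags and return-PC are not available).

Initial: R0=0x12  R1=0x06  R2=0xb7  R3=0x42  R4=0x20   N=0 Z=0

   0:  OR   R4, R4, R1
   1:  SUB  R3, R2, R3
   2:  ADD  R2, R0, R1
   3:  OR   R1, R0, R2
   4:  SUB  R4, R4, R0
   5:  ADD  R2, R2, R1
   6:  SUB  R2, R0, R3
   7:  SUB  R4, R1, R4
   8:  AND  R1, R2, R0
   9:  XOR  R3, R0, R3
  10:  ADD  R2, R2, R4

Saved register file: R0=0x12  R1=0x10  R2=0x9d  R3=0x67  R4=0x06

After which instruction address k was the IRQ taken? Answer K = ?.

after  0: R0=0x12 R1=0x06 R2=0xb7 R3=0x42 R4=0x26  N=0 Z=0
after  1: R0=0x12 R1=0x06 R2=0xb7 R3=0x75 R4=0x26  N=0 Z=0
after  2: R0=0x12 R1=0x06 R2=0x18 R3=0x75 R4=0x26  N=0 Z=0
after  3: R0=0x12 R1=0x1a R2=0x18 R3=0x75 R4=0x26  N=0 Z=0
after  4: R0=0x12 R1=0x1a R2=0x18 R3=0x75 R4=0x14  N=0 Z=0
after  5: R0=0x12 R1=0x1a R2=0x32 R3=0x75 R4=0x14  N=0 Z=0
after  6: R0=0x12 R1=0x1a R2=0x9d R3=0x75 R4=0x14  N=1 Z=0
after  7: R0=0x12 R1=0x1a R2=0x9d R3=0x75 R4=0x06  N=0 Z=0
after  8: R0=0x12 R1=0x10 R2=0x9d R3=0x75 R4=0x06  N=0 Z=0
after  9: R0=0x12 R1=0x10 R2=0x9d R3=0x67 R4=0x06  N=0 Z=0
-- IRQ taken; context saved, return-PC = 10 --

K = 9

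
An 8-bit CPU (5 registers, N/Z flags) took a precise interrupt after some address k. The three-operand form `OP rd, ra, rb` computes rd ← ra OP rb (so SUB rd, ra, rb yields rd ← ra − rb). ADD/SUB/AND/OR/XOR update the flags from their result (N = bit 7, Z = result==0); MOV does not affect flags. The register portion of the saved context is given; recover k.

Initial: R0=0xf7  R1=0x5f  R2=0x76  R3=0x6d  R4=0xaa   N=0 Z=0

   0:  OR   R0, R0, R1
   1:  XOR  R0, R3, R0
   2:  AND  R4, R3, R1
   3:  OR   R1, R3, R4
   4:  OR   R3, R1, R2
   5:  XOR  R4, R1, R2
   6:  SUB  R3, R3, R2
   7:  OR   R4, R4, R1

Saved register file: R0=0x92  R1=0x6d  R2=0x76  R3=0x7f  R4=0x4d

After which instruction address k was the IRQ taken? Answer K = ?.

after  0: R0=0xff R1=0x5f R2=0x76 R3=0x6d R4=0xaa  N=1 Z=0
after  1: R0=0x92 R1=0x5f R2=0x76 R3=0x6d R4=0xaa  N=1 Z=0
after  2: R0=0x92 R1=0x5f R2=0x76 R3=0x6d R4=0x4d  N=0 Z=0
after  3: R0=0x92 R1=0x6d R2=0x76 R3=0x6d R4=0x4d  N=0 Z=0
after  4: R0=0x92 R1=0x6d R2=0x76 R3=0x7f R4=0x4d  N=0 Z=0
-- IRQ taken; context saved, return-PC = 5 --

K = 4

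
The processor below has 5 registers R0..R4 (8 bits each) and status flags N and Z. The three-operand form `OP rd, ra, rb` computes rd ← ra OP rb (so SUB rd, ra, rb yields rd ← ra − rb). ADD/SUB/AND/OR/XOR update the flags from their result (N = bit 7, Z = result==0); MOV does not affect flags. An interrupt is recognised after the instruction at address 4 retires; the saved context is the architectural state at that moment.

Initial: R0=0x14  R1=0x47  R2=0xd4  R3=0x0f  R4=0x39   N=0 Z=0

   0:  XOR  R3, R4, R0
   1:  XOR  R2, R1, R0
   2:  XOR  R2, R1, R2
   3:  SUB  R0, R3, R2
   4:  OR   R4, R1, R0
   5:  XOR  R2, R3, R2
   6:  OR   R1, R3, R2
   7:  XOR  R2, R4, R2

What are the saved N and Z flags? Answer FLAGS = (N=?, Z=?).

after  0: R0=0x14 R1=0x47 R2=0xd4 R3=0x2d R4=0x39  N=0 Z=0
after  1: R0=0x14 R1=0x47 R2=0x53 R3=0x2d R4=0x39  N=0 Z=0
after  2: R0=0x14 R1=0x47 R2=0x14 R3=0x2d R4=0x39  N=0 Z=0
after  3: R0=0x19 R1=0x47 R2=0x14 R3=0x2d R4=0x39  N=0 Z=0
after  4: R0=0x19 R1=0x47 R2=0x14 R3=0x2d R4=0x5f  N=0 Z=0
-- IRQ taken; context saved, return-PC = 5 --

FLAGS = (N=0, Z=0)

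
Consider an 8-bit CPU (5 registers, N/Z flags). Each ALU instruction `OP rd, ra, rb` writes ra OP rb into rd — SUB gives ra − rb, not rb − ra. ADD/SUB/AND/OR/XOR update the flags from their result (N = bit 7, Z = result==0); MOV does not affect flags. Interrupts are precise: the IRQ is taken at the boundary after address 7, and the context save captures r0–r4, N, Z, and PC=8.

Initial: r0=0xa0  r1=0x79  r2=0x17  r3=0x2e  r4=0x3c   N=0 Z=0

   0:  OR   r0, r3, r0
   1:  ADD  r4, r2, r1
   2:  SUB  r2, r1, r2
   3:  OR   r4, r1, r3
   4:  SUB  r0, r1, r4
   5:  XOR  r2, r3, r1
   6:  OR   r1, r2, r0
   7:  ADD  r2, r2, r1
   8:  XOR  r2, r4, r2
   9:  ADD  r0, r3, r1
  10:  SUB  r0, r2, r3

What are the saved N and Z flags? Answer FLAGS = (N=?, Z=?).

FLAGS = (N=0, Z=0)

after  0: r0=0xae r1=0x79 r2=0x17 r3=0x2e r4=0x3c  N=1 Z=0
after  1: r0=0xae r1=0x79 r2=0x17 r3=0x2e r4=0x90  N=1 Z=0
after  2: r0=0xae r1=0x79 r2=0x62 r3=0x2e r4=0x90  N=0 Z=0
after  3: r0=0xae r1=0x79 r2=0x62 r3=0x2e r4=0x7f  N=0 Z=0
after  4: r0=0xfa r1=0x79 r2=0x62 r3=0x2e r4=0x7f  N=1 Z=0
after  5: r0=0xfa r1=0x79 r2=0x57 r3=0x2e r4=0x7f  N=0 Z=0
after  6: r0=0xfa r1=0xff r2=0x57 r3=0x2e r4=0x7f  N=1 Z=0
after  7: r0=0xfa r1=0xff r2=0x56 r3=0x2e r4=0x7f  N=0 Z=0
-- IRQ taken; context saved, return-PC = 8 --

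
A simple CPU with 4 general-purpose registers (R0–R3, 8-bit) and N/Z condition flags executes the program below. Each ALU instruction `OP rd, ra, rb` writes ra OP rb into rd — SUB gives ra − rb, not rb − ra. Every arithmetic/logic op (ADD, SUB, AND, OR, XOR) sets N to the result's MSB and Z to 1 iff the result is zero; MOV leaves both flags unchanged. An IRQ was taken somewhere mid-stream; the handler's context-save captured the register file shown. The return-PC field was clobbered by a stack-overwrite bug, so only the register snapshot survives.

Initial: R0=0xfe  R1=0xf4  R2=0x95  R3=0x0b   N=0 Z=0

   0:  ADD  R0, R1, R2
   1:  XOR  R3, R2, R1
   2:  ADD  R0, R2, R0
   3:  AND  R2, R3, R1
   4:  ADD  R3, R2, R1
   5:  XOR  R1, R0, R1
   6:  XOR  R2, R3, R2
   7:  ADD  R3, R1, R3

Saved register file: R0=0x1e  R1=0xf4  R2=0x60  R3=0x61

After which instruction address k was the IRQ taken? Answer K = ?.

K = 3

after  0: R0=0x89 R1=0xf4 R2=0x95 R3=0x0b  N=1 Z=0
after  1: R0=0x89 R1=0xf4 R2=0x95 R3=0x61  N=0 Z=0
after  2: R0=0x1e R1=0xf4 R2=0x95 R3=0x61  N=0 Z=0
after  3: R0=0x1e R1=0xf4 R2=0x60 R3=0x61  N=0 Z=0
-- IRQ taken; context saved, return-PC = 4 --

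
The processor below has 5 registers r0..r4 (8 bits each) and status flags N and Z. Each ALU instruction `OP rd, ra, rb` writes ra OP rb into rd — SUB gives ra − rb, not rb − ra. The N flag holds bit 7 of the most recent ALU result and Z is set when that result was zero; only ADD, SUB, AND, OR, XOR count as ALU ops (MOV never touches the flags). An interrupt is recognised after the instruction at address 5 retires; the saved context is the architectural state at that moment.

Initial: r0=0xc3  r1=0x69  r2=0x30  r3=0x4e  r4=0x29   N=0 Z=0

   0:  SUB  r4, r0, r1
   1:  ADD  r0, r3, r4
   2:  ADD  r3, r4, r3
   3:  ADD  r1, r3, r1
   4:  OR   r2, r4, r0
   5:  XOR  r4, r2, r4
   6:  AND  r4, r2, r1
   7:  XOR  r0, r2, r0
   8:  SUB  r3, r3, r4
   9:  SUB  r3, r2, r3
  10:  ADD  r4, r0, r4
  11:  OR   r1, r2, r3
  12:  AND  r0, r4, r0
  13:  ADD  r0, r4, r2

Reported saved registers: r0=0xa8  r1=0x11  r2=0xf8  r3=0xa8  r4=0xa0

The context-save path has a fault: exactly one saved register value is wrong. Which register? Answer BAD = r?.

BAD = r2

after  0: r0=0xc3 r1=0x69 r2=0x30 r3=0x4e r4=0x5a  N=0 Z=0
after  1: r0=0xa8 r1=0x69 r2=0x30 r3=0x4e r4=0x5a  N=1 Z=0
after  2: r0=0xa8 r1=0x69 r2=0x30 r3=0xa8 r4=0x5a  N=1 Z=0
after  3: r0=0xa8 r1=0x11 r2=0x30 r3=0xa8 r4=0x5a  N=0 Z=0
after  4: r0=0xa8 r1=0x11 r2=0xfa r3=0xa8 r4=0x5a  N=1 Z=0
after  5: r0=0xa8 r1=0x11 r2=0xfa r3=0xa8 r4=0xa0  N=1 Z=0
-- IRQ taken; context saved, return-PC = 6 --
mismatch: r2: reported 0xf8 vs actual 0xfa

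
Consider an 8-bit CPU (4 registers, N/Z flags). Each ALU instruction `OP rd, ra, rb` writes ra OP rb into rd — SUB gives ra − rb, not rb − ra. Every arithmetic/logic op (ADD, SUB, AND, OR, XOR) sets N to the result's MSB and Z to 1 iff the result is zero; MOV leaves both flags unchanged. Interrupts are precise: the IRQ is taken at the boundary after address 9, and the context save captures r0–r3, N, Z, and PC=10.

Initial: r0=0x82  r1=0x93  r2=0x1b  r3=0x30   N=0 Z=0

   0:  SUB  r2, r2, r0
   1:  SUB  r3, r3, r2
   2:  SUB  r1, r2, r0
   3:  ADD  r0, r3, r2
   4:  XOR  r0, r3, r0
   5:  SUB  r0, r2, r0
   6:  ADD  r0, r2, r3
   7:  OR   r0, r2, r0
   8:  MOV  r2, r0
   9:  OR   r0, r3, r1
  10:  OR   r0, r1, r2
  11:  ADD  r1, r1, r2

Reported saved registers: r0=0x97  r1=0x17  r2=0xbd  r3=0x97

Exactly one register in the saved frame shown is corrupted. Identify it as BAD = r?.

BAD = r2

after  0: r0=0x82 r1=0x93 r2=0x99 r3=0x30  N=1 Z=0
after  1: r0=0x82 r1=0x93 r2=0x99 r3=0x97  N=1 Z=0
after  2: r0=0x82 r1=0x17 r2=0x99 r3=0x97  N=0 Z=0
after  3: r0=0x30 r1=0x17 r2=0x99 r3=0x97  N=0 Z=0
after  4: r0=0xa7 r1=0x17 r2=0x99 r3=0x97  N=1 Z=0
after  5: r0=0xf2 r1=0x17 r2=0x99 r3=0x97  N=1 Z=0
after  6: r0=0x30 r1=0x17 r2=0x99 r3=0x97  N=0 Z=0
after  7: r0=0xb9 r1=0x17 r2=0x99 r3=0x97  N=1 Z=0
after  8: r0=0xb9 r1=0x17 r2=0xb9 r3=0x97  N=1 Z=0
after  9: r0=0x97 r1=0x17 r2=0xb9 r3=0x97  N=1 Z=0
-- IRQ taken; context saved, return-PC = 10 --
mismatch: r2: reported 0xbd vs actual 0xb9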